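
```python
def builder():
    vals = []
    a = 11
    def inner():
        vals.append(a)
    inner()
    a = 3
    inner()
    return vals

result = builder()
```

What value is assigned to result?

Step 1: a = 11. inner() appends current a to vals.
Step 2: First inner(): appends 11. Then a = 3.
Step 3: Second inner(): appends 3 (closure sees updated a). result = [11, 3]

The answer is [11, 3].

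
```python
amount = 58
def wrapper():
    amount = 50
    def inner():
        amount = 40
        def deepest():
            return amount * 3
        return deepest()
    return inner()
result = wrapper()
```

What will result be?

Step 1: deepest() looks up amount through LEGB: not local, finds amount = 40 in enclosing inner().
Step 2: Returns 40 * 3 = 120.
Step 3: result = 120

The answer is 120.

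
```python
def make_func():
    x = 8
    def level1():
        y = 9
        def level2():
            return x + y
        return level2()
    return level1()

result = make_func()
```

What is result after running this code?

Step 1: x = 8 in make_func. y = 9 in level1.
Step 2: level2() reads x = 8 and y = 9 from enclosing scopes.
Step 3: result = 8 + 9 = 17

The answer is 17.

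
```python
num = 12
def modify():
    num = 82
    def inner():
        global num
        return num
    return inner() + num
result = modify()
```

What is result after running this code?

Step 1: Global num = 12. modify() shadows with local num = 82.
Step 2: inner() uses global keyword, so inner() returns global num = 12.
Step 3: modify() returns 12 + 82 = 94

The answer is 94.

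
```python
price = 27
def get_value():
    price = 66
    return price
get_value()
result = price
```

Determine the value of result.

Step 1: price = 27 globally.
Step 2: get_value() creates a LOCAL price = 66 (no global keyword!).
Step 3: The global price is unchanged. result = 27

The answer is 27.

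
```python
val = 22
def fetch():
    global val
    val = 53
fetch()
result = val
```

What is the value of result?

Step 1: val = 22 globally.
Step 2: fetch() declares global val and sets it to 53.
Step 3: After fetch(), global val = 53. result = 53

The answer is 53.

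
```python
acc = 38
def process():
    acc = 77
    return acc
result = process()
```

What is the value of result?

Step 1: Global acc = 38.
Step 2: process() creates local acc = 77, shadowing the global.
Step 3: Returns local acc = 77. result = 77

The answer is 77.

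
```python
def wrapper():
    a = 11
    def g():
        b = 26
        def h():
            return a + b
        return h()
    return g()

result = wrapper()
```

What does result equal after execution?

Step 1: wrapper() defines a = 11. g() defines b = 26.
Step 2: h() accesses both from enclosing scopes: a = 11, b = 26.
Step 3: result = 11 + 26 = 37

The answer is 37.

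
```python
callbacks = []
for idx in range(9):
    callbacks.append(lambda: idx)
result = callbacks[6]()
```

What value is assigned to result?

Step 1: The loop creates 9 lambdas, all referencing the same variable idx.
Step 2: After the loop, idx = 8 (final value).
Step 3: callbacks[6]() looks up idx at call time and finds 8. This is the late binding gotcha. result = 8

The answer is 8.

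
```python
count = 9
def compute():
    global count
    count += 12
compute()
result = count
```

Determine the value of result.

Step 1: count = 9 globally.
Step 2: compute() modifies global count: count += 12 = 21.
Step 3: result = 21

The answer is 21.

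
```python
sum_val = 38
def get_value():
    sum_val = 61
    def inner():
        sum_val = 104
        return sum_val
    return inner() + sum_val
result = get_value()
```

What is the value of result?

Step 1: get_value() has local sum_val = 61. inner() has local sum_val = 104.
Step 2: inner() returns its local sum_val = 104.
Step 3: get_value() returns 104 + its own sum_val (61) = 165

The answer is 165.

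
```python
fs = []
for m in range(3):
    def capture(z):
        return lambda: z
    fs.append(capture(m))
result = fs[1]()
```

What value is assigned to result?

Step 1: capture(m) creates a new scope capturing z = m at call time.
Step 2: fs[1] = capture(1), so its lambda captures z = 1.
Step 3: result = 1 (closure factory fixes late binding)

The answer is 1.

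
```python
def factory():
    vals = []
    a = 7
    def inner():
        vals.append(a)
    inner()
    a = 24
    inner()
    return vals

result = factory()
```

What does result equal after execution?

Step 1: a = 7. inner() appends current a to vals.
Step 2: First inner(): appends 7. Then a = 24.
Step 3: Second inner(): appends 24 (closure sees updated a). result = [7, 24]

The answer is [7, 24].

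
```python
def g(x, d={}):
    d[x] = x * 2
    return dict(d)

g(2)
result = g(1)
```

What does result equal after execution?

Step 1: Mutable default dict is shared across calls.
Step 2: First call adds 2: 4. Second call adds 1: 2.
Step 3: result = {2: 4, 1: 2}

The answer is {2: 4, 1: 2}.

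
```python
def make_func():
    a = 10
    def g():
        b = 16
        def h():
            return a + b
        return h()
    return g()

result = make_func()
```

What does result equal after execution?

Step 1: make_func() defines a = 10. g() defines b = 16.
Step 2: h() accesses both from enclosing scopes: a = 10, b = 16.
Step 3: result = 10 + 16 = 26

The answer is 26.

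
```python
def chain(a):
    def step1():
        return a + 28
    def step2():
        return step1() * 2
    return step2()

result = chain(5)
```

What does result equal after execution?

Step 1: chain(5) captures a = 5.
Step 2: step2() calls step1() which returns 5 + 28 = 33.
Step 3: step2() returns 33 * 2 = 66

The answer is 66.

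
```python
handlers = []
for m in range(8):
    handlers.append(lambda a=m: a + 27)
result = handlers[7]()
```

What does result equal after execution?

Step 1: Default argument a=m captures m's value at definition time.
Step 2: handlers[7] was defined when m = 7, so a defaults to 7.
Step 3: result = 7 + 27 = 34 (default arg fixes the late binding issue)

The answer is 34.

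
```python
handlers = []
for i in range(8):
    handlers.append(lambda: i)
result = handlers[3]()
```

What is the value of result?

Step 1: The loop creates 8 lambdas, all referencing the same variable i.
Step 2: After the loop, i = 7 (final value).
Step 3: handlers[3]() looks up i at call time and finds 7. This is the late binding gotcha. result = 7

The answer is 7.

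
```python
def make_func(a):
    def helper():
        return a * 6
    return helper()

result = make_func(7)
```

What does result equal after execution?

Step 1: make_func(7) binds parameter a = 7.
Step 2: helper() accesses a = 7 from enclosing scope.
Step 3: result = 7 * 6 = 42

The answer is 42.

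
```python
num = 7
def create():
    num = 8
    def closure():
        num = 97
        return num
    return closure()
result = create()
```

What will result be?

Step 1: Three scopes define num: global (7), create (8), closure (97).
Step 2: closure() has its own local num = 97, which shadows both enclosing and global.
Step 3: result = 97 (local wins in LEGB)

The answer is 97.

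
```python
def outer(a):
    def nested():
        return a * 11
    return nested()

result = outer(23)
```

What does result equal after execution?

Step 1: outer(23) binds parameter a = 23.
Step 2: nested() accesses a = 23 from enclosing scope.
Step 3: result = 23 * 11 = 253

The answer is 253.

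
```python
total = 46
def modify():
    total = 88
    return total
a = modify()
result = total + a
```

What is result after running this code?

Step 1: Global total = 46. modify() returns local total = 88.
Step 2: a = 88. Global total still = 46.
Step 3: result = 46 + 88 = 134

The answer is 134.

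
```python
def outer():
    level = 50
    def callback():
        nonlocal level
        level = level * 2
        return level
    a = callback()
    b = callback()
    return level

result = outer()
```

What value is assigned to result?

Step 1: level starts at 50.
Step 2: First callback(): level = 50 * 2 = 100.
Step 3: Second callback(): level = 100 * 2 = 200.
Step 4: result = 200

The answer is 200.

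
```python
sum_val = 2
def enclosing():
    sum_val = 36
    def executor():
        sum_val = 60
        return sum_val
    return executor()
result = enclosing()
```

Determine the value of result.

Step 1: Three scopes define sum_val: global (2), enclosing (36), executor (60).
Step 2: executor() has its own local sum_val = 60, which shadows both enclosing and global.
Step 3: result = 60 (local wins in LEGB)

The answer is 60.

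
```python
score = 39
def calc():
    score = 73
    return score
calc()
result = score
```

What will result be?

Step 1: Global score = 39.
Step 2: calc() creates local score = 73 (shadow, not modification).
Step 3: After calc() returns, global score is unchanged. result = 39

The answer is 39.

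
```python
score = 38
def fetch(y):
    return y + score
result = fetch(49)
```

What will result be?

Step 1: score = 38 is defined globally.
Step 2: fetch(49) uses parameter y = 49 and looks up score from global scope = 38.
Step 3: result = 49 + 38 = 87

The answer is 87.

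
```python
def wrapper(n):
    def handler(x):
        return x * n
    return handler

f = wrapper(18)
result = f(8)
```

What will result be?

Step 1: wrapper(18) creates a closure capturing n = 18.
Step 2: f(8) computes 8 * 18 = 144.
Step 3: result = 144

The answer is 144.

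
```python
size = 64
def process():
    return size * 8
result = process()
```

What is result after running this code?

Step 1: size = 64 is defined globally.
Step 2: process() looks up size from global scope = 64, then computes 64 * 8 = 512.
Step 3: result = 512

The answer is 512.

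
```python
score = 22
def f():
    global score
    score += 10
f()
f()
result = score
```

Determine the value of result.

Step 1: score = 22.
Step 2: First f(): score = 22 + 10 = 32.
Step 3: Second f(): score = 32 + 10 = 42. result = 42

The answer is 42.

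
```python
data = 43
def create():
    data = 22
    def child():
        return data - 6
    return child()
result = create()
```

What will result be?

Step 1: create() shadows global data with data = 22.
Step 2: child() finds data = 22 in enclosing scope, computes 22 - 6 = 16.
Step 3: result = 16

The answer is 16.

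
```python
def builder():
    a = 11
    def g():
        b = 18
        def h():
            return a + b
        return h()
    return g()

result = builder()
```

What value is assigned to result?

Step 1: builder() defines a = 11. g() defines b = 18.
Step 2: h() accesses both from enclosing scopes: a = 11, b = 18.
Step 3: result = 11 + 18 = 29

The answer is 29.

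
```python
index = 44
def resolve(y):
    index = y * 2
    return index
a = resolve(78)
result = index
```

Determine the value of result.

Step 1: Global index = 44.
Step 2: resolve(78) creates local index = 78 * 2 = 156.
Step 3: Global index unchanged because no global keyword. result = 44

The answer is 44.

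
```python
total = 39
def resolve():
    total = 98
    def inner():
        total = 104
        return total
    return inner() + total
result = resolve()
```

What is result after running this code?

Step 1: resolve() has local total = 98. inner() has local total = 104.
Step 2: inner() returns its local total = 104.
Step 3: resolve() returns 104 + its own total (98) = 202

The answer is 202.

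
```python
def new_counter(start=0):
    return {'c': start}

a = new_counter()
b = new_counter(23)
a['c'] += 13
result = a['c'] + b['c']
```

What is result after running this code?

Step 1: new_counter() returns a new dict each call (immutable default 0).
Step 2: a = {'c': 0}, b = {'c': 23}.
Step 3: a['c'] += 13 = 13. result = 13 + 23 = 36

The answer is 36.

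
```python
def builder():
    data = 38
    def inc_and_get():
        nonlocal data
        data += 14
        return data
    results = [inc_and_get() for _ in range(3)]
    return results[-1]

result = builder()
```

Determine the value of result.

Step 1: data = 38.
Step 2: Three calls to inc_and_get(), each adding 14.
Step 3: Last value = 38 + 14 * 3 = 80

The answer is 80.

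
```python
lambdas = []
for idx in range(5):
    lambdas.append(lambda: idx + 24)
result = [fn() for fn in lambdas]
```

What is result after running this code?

Step 1: All lambdas capture idx by reference. After the loop, idx = 4.
Step 2: Each call returns 4 + 24 = 28.
Step 3: result = [28, 28, 28, 28, 28]

The answer is [28, 28, 28, 28, 28].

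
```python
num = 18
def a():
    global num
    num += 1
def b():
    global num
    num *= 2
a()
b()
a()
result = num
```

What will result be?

Step 1: num = 18.
Step 2: a(): num = 18 + 1 = 19.
Step 3: b(): num = 19 * 2 = 38.
Step 4: a(): num = 38 + 1 = 39

The answer is 39.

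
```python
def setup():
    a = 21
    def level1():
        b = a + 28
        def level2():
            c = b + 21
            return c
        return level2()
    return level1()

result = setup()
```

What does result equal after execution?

Step 1: a = 21. b = a + 28 = 49.
Step 2: c = b + 21 = 49 + 21 = 70.
Step 3: result = 70

The answer is 70.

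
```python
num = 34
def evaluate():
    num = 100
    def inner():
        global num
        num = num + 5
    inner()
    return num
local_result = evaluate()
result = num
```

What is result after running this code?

Step 1: Global num = 34. evaluate() creates local num = 100.
Step 2: inner() declares global num and adds 5: global num = 34 + 5 = 39.
Step 3: evaluate() returns its local num = 100 (unaffected by inner).
Step 4: result = global num = 39

The answer is 39.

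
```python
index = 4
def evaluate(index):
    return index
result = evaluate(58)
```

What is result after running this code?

Step 1: Global index = 4.
Step 2: evaluate(58) takes parameter index = 58, which shadows the global.
Step 3: result = 58

The answer is 58.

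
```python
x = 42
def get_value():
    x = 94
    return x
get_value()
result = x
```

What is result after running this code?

Step 1: x = 42 globally.
Step 2: get_value() creates a LOCAL x = 94 (no global keyword!).
Step 3: The global x is unchanged. result = 42

The answer is 42.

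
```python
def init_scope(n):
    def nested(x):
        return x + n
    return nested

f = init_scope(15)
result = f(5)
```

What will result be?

Step 1: init_scope(15) creates a closure that captures n = 15.
Step 2: f(5) calls the closure with x = 5, returning 5 + 15 = 20.
Step 3: result = 20

The answer is 20.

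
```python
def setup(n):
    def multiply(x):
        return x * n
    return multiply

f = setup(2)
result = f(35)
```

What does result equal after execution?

Step 1: setup(2) returns multiply closure with n = 2.
Step 2: f(35) computes 35 * 2 = 70.
Step 3: result = 70

The answer is 70.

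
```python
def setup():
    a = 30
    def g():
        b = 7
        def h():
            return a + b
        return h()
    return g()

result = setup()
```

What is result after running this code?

Step 1: setup() defines a = 30. g() defines b = 7.
Step 2: h() accesses both from enclosing scopes: a = 30, b = 7.
Step 3: result = 30 + 7 = 37

The answer is 37.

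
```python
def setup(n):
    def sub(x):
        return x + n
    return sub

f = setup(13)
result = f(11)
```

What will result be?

Step 1: setup(13) creates a closure that captures n = 13.
Step 2: f(11) calls the closure with x = 11, returning 11 + 13 = 24.
Step 3: result = 24

The answer is 24.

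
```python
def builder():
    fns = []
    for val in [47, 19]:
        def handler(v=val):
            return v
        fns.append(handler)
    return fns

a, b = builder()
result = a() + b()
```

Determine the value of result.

Step 1: Default argument v=val captures val at each iteration.
Step 2: a() returns 47 (captured at first iteration), b() returns 19 (captured at second).
Step 3: result = 47 + 19 = 66

The answer is 66.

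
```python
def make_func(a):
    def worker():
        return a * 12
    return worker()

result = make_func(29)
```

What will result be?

Step 1: make_func(29) binds parameter a = 29.
Step 2: worker() accesses a = 29 from enclosing scope.
Step 3: result = 29 * 12 = 348

The answer is 348.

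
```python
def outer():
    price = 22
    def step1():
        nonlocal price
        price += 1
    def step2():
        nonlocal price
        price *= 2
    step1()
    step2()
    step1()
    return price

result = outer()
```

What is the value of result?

Step 1: price = 22.
Step 2: step1(): price = 22 + 1 = 23.
Step 3: step2(): price = 23 * 2 = 46.
Step 4: step1(): price = 46 + 1 = 47. result = 47

The answer is 47.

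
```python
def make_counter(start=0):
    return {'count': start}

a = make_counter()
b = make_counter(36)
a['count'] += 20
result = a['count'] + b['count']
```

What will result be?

Step 1: make_counter() returns a new dict each call (immutable default 0).
Step 2: a = {'count': 0}, b = {'count': 36}.
Step 3: a['count'] += 20 = 20. result = 20 + 36 = 56

The answer is 56.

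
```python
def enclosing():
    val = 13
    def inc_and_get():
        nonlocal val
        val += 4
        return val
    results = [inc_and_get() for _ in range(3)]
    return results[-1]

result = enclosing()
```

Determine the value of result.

Step 1: val = 13.
Step 2: Three calls to inc_and_get(), each adding 4.
Step 3: Last value = 13 + 4 * 3 = 25

The answer is 25.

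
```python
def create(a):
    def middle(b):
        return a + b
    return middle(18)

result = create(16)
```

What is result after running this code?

Step 1: create(16) passes a = 16.
Step 2: middle(18) has b = 18, reads a = 16 from enclosing.
Step 3: result = 16 + 18 = 34

The answer is 34.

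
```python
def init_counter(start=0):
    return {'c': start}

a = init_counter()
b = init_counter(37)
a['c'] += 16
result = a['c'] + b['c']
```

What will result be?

Step 1: init_counter() returns a new dict each call (immutable default 0).
Step 2: a = {'c': 0}, b = {'c': 37}.
Step 3: a['c'] += 16 = 16. result = 16 + 37 = 53

The answer is 53.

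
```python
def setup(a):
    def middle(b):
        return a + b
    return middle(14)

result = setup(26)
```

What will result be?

Step 1: setup(26) passes a = 26.
Step 2: middle(14) has b = 14, reads a = 26 from enclosing.
Step 3: result = 26 + 14 = 40

The answer is 40.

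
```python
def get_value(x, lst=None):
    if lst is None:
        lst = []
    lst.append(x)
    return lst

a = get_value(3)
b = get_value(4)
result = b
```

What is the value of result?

Step 1: None default with guard creates a NEW list each call.
Step 2: a = [3] (fresh list). b = [4] (another fresh list).
Step 3: result = [4] (this is the fix for mutable default)

The answer is [4].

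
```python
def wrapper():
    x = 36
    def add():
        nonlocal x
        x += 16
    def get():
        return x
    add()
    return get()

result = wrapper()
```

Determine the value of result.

Step 1: x = 36. add() modifies it via nonlocal, get() reads it.
Step 2: add() makes x = 36 + 16 = 52.
Step 3: get() returns 52. result = 52

The answer is 52.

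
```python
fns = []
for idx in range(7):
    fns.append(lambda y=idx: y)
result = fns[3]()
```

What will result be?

Step 1: Default argument y=idx captures idx's value at each iteration.
Step 2: fns[3] captured y = 3 when idx was 3.
Step 3: result = 3

The answer is 3.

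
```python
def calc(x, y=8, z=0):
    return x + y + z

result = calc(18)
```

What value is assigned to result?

Step 1: calc(18) uses defaults y = 8, z = 0.
Step 2: Returns 18 + 8 + 0 = 26.
Step 3: result = 26

The answer is 26.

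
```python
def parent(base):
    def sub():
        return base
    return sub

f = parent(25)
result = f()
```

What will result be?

Step 1: parent(25) creates closure capturing base = 25.
Step 2: f() returns the captured base = 25.
Step 3: result = 25

The answer is 25.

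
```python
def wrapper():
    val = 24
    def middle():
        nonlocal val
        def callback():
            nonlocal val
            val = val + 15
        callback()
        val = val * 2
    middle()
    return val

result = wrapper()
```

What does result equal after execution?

Step 1: val = 24.
Step 2: callback() adds 15: val = 24 + 15 = 39.
Step 3: middle() doubles: val = 39 * 2 = 78.
Step 4: result = 78

The answer is 78.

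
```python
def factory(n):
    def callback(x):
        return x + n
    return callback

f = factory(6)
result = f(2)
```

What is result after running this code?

Step 1: factory(6) creates a closure that captures n = 6.
Step 2: f(2) calls the closure with x = 2, returning 2 + 6 = 8.
Step 3: result = 8

The answer is 8.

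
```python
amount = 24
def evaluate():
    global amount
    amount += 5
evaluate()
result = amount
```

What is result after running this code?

Step 1: amount = 24 globally.
Step 2: evaluate() modifies global amount: amount += 5 = 29.
Step 3: result = 29

The answer is 29.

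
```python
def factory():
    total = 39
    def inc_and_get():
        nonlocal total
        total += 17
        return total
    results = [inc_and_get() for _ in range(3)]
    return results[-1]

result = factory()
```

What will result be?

Step 1: total = 39.
Step 2: Three calls to inc_and_get(), each adding 17.
Step 3: Last value = 39 + 17 * 3 = 90

The answer is 90.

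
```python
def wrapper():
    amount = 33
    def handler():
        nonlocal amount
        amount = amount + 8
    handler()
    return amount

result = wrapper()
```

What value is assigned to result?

Step 1: wrapper() sets amount = 33.
Step 2: handler() uses nonlocal to modify amount in wrapper's scope: amount = 33 + 8 = 41.
Step 3: wrapper() returns the modified amount = 41

The answer is 41.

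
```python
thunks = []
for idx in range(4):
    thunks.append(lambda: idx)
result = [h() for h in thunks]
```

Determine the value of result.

Step 1: All 4 lambdas share the same variable idx.
Step 2: After the loop, idx = 3.
Step 3: Each call returns 3. result = [3, 3, 3, 3]

The answer is [3, 3, 3, 3].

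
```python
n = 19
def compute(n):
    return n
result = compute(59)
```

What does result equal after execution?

Step 1: Global n = 19.
Step 2: compute(59) takes parameter n = 59, which shadows the global.
Step 3: result = 59

The answer is 59.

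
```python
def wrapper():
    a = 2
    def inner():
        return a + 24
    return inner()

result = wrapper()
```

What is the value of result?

Step 1: wrapper() defines a = 2.
Step 2: inner() reads a = 2 from enclosing scope, returns 2 + 24 = 26.
Step 3: result = 26

The answer is 26.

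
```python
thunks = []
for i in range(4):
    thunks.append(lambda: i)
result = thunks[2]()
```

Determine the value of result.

Step 1: The loop creates 4 lambdas, all referencing the same variable i.
Step 2: After the loop, i = 3 (final value).
Step 3: thunks[2]() looks up i at call time and finds 3. This is the late binding gotcha. result = 3

The answer is 3.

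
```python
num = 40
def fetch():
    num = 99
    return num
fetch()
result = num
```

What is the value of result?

Step 1: num = 40 globally.
Step 2: fetch() creates a LOCAL num = 99 (no global keyword!).
Step 3: The global num is unchanged. result = 40

The answer is 40.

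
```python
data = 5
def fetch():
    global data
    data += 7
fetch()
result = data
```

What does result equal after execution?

Step 1: data = 5 globally.
Step 2: fetch() modifies global data: data += 7 = 12.
Step 3: result = 12

The answer is 12.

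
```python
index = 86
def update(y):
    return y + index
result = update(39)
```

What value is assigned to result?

Step 1: index = 86 is defined globally.
Step 2: update(39) uses parameter y = 39 and looks up index from global scope = 86.
Step 3: result = 39 + 86 = 125

The answer is 125.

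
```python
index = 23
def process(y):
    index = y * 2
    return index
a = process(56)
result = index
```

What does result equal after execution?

Step 1: Global index = 23.
Step 2: process(56) creates local index = 56 * 2 = 112.
Step 3: Global index unchanged because no global keyword. result = 23

The answer is 23.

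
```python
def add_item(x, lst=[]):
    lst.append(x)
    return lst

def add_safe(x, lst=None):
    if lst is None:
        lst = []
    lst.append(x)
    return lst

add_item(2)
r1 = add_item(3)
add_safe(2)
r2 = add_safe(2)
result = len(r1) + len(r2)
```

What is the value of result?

Step 1: add_item shares mutable default: after 2 calls, lst = [2, 3], len = 2.
Step 2: add_safe creates fresh list each time: r2 = [2], len = 1.
Step 3: result = 2 + 1 = 3

The answer is 3.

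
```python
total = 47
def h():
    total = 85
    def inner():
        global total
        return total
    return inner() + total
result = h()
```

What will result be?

Step 1: Global total = 47. h() shadows with local total = 85.
Step 2: inner() uses global keyword, so inner() returns global total = 47.
Step 3: h() returns 47 + 85 = 132

The answer is 132.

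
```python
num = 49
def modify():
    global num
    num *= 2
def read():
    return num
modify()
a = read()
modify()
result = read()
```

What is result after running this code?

Step 1: num = 49.
Step 2: First modify(): num = 49 * 2 = 98.
Step 3: Second modify(): num = 98 * 2 = 196.
Step 4: read() returns 196

The answer is 196.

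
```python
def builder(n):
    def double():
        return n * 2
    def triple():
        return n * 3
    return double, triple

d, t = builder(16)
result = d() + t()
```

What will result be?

Step 1: Both closures capture the same n = 16.
Step 2: d() = 16 * 2 = 32, t() = 16 * 3 = 48.
Step 3: result = 32 + 48 = 80

The answer is 80.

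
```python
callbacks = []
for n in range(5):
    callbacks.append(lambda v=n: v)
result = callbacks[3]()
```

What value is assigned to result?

Step 1: Default argument v=n captures n's value at each iteration.
Step 2: callbacks[3] captured v = 3 when n was 3.
Step 3: result = 3

The answer is 3.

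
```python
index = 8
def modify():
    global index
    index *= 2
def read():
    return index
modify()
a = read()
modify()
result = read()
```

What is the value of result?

Step 1: index = 8.
Step 2: First modify(): index = 8 * 2 = 16.
Step 3: Second modify(): index = 16 * 2 = 32.
Step 4: read() returns 32

The answer is 32.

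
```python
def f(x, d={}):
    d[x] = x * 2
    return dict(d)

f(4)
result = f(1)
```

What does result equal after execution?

Step 1: Mutable default dict is shared across calls.
Step 2: First call adds 4: 8. Second call adds 1: 2.
Step 3: result = {4: 8, 1: 2}

The answer is {4: 8, 1: 2}.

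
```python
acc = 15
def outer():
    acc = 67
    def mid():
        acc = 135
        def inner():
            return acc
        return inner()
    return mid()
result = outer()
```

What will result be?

Step 1: Three levels of shadowing: global 15, outer 67, mid 135.
Step 2: inner() finds acc = 135 in enclosing mid() scope.
Step 3: result = 135

The answer is 135.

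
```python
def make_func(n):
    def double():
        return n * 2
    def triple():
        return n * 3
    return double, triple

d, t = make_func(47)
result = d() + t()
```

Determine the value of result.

Step 1: Both closures capture the same n = 47.
Step 2: d() = 47 * 2 = 94, t() = 47 * 3 = 141.
Step 3: result = 94 + 141 = 235

The answer is 235.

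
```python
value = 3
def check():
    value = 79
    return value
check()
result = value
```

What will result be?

Step 1: value = 3 globally.
Step 2: check() creates a LOCAL value = 79 (no global keyword!).
Step 3: The global value is unchanged. result = 3

The answer is 3.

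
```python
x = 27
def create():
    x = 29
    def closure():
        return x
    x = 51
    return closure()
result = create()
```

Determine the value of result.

Step 1: create() sets x = 29, then later x = 51.
Step 2: closure() is called after x is reassigned to 51. Closures capture variables by reference, not by value.
Step 3: result = 51

The answer is 51.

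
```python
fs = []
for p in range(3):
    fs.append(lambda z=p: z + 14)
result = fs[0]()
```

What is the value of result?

Step 1: Default argument z=p captures p's value at definition time.
Step 2: fs[0] was defined when p = 0, so z defaults to 0.
Step 3: result = 0 + 14 = 14 (default arg fixes the late binding issue)

The answer is 14.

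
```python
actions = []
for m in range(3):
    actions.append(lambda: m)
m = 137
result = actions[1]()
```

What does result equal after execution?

Step 1: Lambdas capture the variable m by reference, not by value.
Step 2: After the loop, m is reassigned to 137.
Step 3: actions[1]() looks up the current m = 137. result = 137

The answer is 137.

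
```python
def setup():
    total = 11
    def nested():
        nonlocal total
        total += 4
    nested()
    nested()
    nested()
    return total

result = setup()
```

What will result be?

Step 1: total starts at 11.
Step 2: nested() is called 3 times, each adding 4.
Step 3: total = 11 + 4 * 3 = 23

The answer is 23.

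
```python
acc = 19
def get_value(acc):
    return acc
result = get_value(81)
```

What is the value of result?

Step 1: Global acc = 19.
Step 2: get_value(81) takes parameter acc = 81, which shadows the global.
Step 3: result = 81

The answer is 81.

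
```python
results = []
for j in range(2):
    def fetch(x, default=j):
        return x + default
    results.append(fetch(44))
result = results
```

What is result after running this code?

Step 1: Default argument default=j is evaluated at function definition time.
Step 2: Each iteration creates fetch with default = current j value.
Step 3: fetch(44) returns 44 + default. results = [44, 45]

The answer is [44, 45].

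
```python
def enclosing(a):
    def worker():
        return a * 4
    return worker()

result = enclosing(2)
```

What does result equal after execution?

Step 1: enclosing(2) binds parameter a = 2.
Step 2: worker() accesses a = 2 from enclosing scope.
Step 3: result = 2 * 4 = 8

The answer is 8.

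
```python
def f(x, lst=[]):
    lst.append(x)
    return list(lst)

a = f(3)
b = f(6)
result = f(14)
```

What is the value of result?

Step 1: Default list is shared. list() creates copies for return values.
Step 2: Internal list grows: [3] -> [3, 6] -> [3, 6, 14].
Step 3: result = [3, 6, 14]

The answer is [3, 6, 14].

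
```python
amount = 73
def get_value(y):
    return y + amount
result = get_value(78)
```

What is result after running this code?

Step 1: amount = 73 is defined globally.
Step 2: get_value(78) uses parameter y = 78 and looks up amount from global scope = 73.
Step 3: result = 78 + 73 = 151

The answer is 151.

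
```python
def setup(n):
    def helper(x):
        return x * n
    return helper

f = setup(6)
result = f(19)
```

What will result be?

Step 1: setup(6) creates a closure capturing n = 6.
Step 2: f(19) computes 19 * 6 = 114.
Step 3: result = 114

The answer is 114.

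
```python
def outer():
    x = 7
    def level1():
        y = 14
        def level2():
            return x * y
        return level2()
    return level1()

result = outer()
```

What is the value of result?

Step 1: x = 7 in outer. y = 14 in level1.
Step 2: level2() reads x = 7 and y = 14 from enclosing scopes.
Step 3: result = 7 * 14 = 98

The answer is 98.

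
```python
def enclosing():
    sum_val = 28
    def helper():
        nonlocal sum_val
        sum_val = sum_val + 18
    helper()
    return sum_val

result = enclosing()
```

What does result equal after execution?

Step 1: enclosing() sets sum_val = 28.
Step 2: helper() uses nonlocal to modify sum_val in enclosing's scope: sum_val = 28 + 18 = 46.
Step 3: enclosing() returns the modified sum_val = 46

The answer is 46.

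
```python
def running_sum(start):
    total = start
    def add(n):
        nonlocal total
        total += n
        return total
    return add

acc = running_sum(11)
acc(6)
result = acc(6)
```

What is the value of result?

Step 1: running_sum(11) creates closure with total = 11.
Step 2: First acc(6): total = 11 + 6 = 17.
Step 3: Second acc(6): total = 17 + 6 = 23. result = 23

The answer is 23.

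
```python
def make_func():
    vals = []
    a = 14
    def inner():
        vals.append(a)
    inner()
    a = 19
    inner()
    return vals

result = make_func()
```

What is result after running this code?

Step 1: a = 14. inner() appends current a to vals.
Step 2: First inner(): appends 14. Then a = 19.
Step 3: Second inner(): appends 19 (closure sees updated a). result = [14, 19]

The answer is [14, 19].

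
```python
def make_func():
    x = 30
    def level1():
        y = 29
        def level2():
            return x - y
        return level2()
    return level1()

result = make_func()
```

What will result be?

Step 1: x = 30 in make_func. y = 29 in level1.
Step 2: level2() reads x = 30 and y = 29 from enclosing scopes.
Step 3: result = 30 - 29 = 1

The answer is 1.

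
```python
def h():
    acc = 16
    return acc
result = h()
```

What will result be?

Step 1: h() defines acc = 16 in its local scope.
Step 2: return acc finds the local variable acc = 16.
Step 3: result = 16

The answer is 16.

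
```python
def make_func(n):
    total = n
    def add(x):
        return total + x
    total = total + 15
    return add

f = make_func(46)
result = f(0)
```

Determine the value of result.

Step 1: make_func(46) sets total = 46, then total = 46 + 15 = 61.
Step 2: Closures capture by reference, so add sees total = 61.
Step 3: f(0) returns 61 + 0 = 61

The answer is 61.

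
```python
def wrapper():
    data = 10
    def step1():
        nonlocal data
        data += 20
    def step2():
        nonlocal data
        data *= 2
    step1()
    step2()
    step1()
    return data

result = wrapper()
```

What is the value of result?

Step 1: data = 10.
Step 2: step1(): data = 10 + 20 = 30.
Step 3: step2(): data = 30 * 2 = 60.
Step 4: step1(): data = 60 + 20 = 80. result = 80

The answer is 80.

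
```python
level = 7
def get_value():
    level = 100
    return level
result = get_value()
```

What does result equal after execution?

Step 1: Global level = 7.
Step 2: get_value() creates local level = 100, shadowing the global.
Step 3: Returns local level = 100. result = 100

The answer is 100.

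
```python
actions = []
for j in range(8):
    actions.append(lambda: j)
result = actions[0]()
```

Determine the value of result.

Step 1: The loop creates 8 lambdas, all referencing the same variable j.
Step 2: After the loop, j = 7 (final value).
Step 3: actions[0]() looks up j at call time and finds 7. This is the late binding gotcha. result = 7

The answer is 7.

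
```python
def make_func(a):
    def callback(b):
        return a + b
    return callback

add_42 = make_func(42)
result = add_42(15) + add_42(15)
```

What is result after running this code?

Step 1: add_42 captures a = 42.
Step 2: add_42(15) = 42 + 15 = 57, called twice.
Step 3: result = 57 + 57 = 114

The answer is 114.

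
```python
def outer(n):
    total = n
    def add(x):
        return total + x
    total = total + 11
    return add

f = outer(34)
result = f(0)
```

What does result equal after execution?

Step 1: outer(34) sets total = 34, then total = 34 + 11 = 45.
Step 2: Closures capture by reference, so add sees total = 45.
Step 3: f(0) returns 45 + 0 = 45

The answer is 45.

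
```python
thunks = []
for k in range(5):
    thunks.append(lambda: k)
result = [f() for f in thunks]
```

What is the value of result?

Step 1: All 5 lambdas share the same variable k.
Step 2: After the loop, k = 4.
Step 3: Each call returns 4. result = [4, 4, 4, 4, 4]

The answer is [4, 4, 4, 4, 4].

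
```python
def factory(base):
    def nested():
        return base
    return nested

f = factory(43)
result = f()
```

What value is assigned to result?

Step 1: factory(43) creates closure capturing base = 43.
Step 2: f() returns the captured base = 43.
Step 3: result = 43

The answer is 43.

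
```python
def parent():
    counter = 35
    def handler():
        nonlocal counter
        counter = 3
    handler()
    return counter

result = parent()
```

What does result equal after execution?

Step 1: parent() sets counter = 35.
Step 2: handler() uses nonlocal to reassign counter = 3.
Step 3: result = 3

The answer is 3.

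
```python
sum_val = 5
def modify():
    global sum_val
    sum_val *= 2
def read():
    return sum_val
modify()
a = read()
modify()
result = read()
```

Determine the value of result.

Step 1: sum_val = 5.
Step 2: First modify(): sum_val = 5 * 2 = 10.
Step 3: Second modify(): sum_val = 10 * 2 = 20.
Step 4: read() returns 20

The answer is 20.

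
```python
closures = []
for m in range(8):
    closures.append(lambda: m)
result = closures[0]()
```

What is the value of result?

Step 1: The loop creates 8 lambdas, all referencing the same variable m.
Step 2: After the loop, m = 7 (final value).
Step 3: closures[0]() looks up m at call time and finds 7. This is the late binding gotcha. result = 7

The answer is 7.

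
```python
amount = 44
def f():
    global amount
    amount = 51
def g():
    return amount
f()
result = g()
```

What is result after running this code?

Step 1: amount = 44.
Step 2: f() sets global amount = 51.
Step 3: g() reads global amount = 51. result = 51

The answer is 51.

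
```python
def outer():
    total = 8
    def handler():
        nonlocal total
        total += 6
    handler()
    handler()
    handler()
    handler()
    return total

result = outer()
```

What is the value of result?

Step 1: total starts at 8.
Step 2: handler() is called 4 times, each adding 6.
Step 3: total = 8 + 6 * 4 = 32

The answer is 32.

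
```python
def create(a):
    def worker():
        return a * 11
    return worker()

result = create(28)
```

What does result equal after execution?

Step 1: create(28) binds parameter a = 28.
Step 2: worker() accesses a = 28 from enclosing scope.
Step 3: result = 28 * 11 = 308

The answer is 308.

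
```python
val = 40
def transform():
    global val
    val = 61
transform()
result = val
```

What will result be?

Step 1: val = 40 globally.
Step 2: transform() declares global val and sets it to 61.
Step 3: After transform(), global val = 61. result = 61

The answer is 61.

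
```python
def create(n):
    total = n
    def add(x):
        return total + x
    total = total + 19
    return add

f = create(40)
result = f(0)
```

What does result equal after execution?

Step 1: create(40) sets total = 40, then total = 40 + 19 = 59.
Step 2: Closures capture by reference, so add sees total = 59.
Step 3: f(0) returns 59 + 0 = 59

The answer is 59.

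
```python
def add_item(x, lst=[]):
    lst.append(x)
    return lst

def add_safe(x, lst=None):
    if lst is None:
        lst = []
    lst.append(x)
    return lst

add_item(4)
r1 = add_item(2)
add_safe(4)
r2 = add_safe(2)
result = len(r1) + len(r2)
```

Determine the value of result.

Step 1: add_item shares mutable default: after 2 calls, lst = [4, 2], len = 2.
Step 2: add_safe creates fresh list each time: r2 = [2], len = 1.
Step 3: result = 2 + 1 = 3

The answer is 3.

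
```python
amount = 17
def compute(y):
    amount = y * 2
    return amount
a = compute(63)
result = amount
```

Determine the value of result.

Step 1: Global amount = 17.
Step 2: compute(63) creates local amount = 63 * 2 = 126.
Step 3: Global amount unchanged because no global keyword. result = 17

The answer is 17.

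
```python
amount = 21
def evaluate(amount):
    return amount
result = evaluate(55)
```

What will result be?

Step 1: Global amount = 21.
Step 2: evaluate(55) takes parameter amount = 55, which shadows the global.
Step 3: result = 55

The answer is 55.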